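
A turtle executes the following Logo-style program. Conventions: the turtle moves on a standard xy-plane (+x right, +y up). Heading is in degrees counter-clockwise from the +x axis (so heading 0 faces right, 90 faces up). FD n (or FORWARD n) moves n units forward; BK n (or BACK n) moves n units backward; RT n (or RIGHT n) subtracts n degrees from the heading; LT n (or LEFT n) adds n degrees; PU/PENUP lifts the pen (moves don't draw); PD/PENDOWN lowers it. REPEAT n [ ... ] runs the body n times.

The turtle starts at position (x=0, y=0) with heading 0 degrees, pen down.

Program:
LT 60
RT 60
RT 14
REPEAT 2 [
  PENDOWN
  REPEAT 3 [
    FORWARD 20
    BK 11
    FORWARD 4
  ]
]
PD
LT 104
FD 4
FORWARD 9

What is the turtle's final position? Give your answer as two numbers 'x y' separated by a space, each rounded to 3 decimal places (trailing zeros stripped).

Executing turtle program step by step:
Start: pos=(0,0), heading=0, pen down
LT 60: heading 0 -> 60
RT 60: heading 60 -> 0
RT 14: heading 0 -> 346
REPEAT 2 [
  -- iteration 1/2 --
  PD: pen down
  REPEAT 3 [
    -- iteration 1/3 --
    FD 20: (0,0) -> (19.406,-4.838) [heading=346, draw]
    BK 11: (19.406,-4.838) -> (8.733,-2.177) [heading=346, draw]
    FD 4: (8.733,-2.177) -> (12.614,-3.145) [heading=346, draw]
    -- iteration 2/3 --
    FD 20: (12.614,-3.145) -> (32.02,-7.983) [heading=346, draw]
    BK 11: (32.02,-7.983) -> (21.347,-5.322) [heading=346, draw]
    FD 4: (21.347,-5.322) -> (25.228,-6.29) [heading=346, draw]
    -- iteration 3/3 --
    FD 20: (25.228,-6.29) -> (44.634,-11.128) [heading=346, draw]
    BK 11: (44.634,-11.128) -> (33.96,-8.467) [heading=346, draw]
    FD 4: (33.96,-8.467) -> (37.842,-9.435) [heading=346, draw]
  ]
  -- iteration 2/2 --
  PD: pen down
  REPEAT 3 [
    -- iteration 1/3 --
    FD 20: (37.842,-9.435) -> (57.247,-14.273) [heading=346, draw]
    BK 11: (57.247,-14.273) -> (46.574,-11.612) [heading=346, draw]
    FD 4: (46.574,-11.612) -> (50.455,-12.58) [heading=346, draw]
    -- iteration 2/3 --
    FD 20: (50.455,-12.58) -> (69.861,-17.418) [heading=346, draw]
    BK 11: (69.861,-17.418) -> (59.188,-14.757) [heading=346, draw]
    FD 4: (59.188,-14.757) -> (63.069,-15.725) [heading=346, draw]
    -- iteration 3/3 --
    FD 20: (63.069,-15.725) -> (82.475,-20.563) [heading=346, draw]
    BK 11: (82.475,-20.563) -> (71.802,-17.902) [heading=346, draw]
    FD 4: (71.802,-17.902) -> (75.683,-18.87) [heading=346, draw]
  ]
]
PD: pen down
LT 104: heading 346 -> 90
FD 4: (75.683,-18.87) -> (75.683,-14.87) [heading=90, draw]
FD 9: (75.683,-14.87) -> (75.683,-5.87) [heading=90, draw]
Final: pos=(75.683,-5.87), heading=90, 20 segment(s) drawn

Answer: 75.683 -5.87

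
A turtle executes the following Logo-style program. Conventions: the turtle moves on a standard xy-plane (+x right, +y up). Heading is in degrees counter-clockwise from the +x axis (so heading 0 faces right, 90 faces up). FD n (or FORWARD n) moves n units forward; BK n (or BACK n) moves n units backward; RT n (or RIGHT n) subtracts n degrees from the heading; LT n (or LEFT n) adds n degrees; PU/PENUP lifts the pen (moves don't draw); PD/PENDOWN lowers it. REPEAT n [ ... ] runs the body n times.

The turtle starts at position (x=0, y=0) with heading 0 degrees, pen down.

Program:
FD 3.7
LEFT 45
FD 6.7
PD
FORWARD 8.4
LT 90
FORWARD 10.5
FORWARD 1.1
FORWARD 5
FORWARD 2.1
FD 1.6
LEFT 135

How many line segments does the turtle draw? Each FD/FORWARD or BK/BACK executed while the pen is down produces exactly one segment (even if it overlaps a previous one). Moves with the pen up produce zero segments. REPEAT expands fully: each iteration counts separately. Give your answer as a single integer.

Executing turtle program step by step:
Start: pos=(0,0), heading=0, pen down
FD 3.7: (0,0) -> (3.7,0) [heading=0, draw]
LT 45: heading 0 -> 45
FD 6.7: (3.7,0) -> (8.438,4.738) [heading=45, draw]
PD: pen down
FD 8.4: (8.438,4.738) -> (14.377,10.677) [heading=45, draw]
LT 90: heading 45 -> 135
FD 10.5: (14.377,10.677) -> (6.953,18.102) [heading=135, draw]
FD 1.1: (6.953,18.102) -> (6.175,18.88) [heading=135, draw]
FD 5: (6.175,18.88) -> (2.639,22.415) [heading=135, draw]
FD 2.1: (2.639,22.415) -> (1.154,23.9) [heading=135, draw]
FD 1.6: (1.154,23.9) -> (0.023,25.032) [heading=135, draw]
LT 135: heading 135 -> 270
Final: pos=(0.023,25.032), heading=270, 8 segment(s) drawn
Segments drawn: 8

Answer: 8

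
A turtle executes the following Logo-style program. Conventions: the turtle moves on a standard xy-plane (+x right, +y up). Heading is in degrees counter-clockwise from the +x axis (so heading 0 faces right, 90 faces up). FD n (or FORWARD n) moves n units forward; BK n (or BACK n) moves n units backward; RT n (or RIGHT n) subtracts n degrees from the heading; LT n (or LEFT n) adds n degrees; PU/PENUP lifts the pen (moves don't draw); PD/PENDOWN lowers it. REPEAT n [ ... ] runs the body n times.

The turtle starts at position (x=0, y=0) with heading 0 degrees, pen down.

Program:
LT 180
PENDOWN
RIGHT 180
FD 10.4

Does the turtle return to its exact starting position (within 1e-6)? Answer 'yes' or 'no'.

Answer: no

Derivation:
Executing turtle program step by step:
Start: pos=(0,0), heading=0, pen down
LT 180: heading 0 -> 180
PD: pen down
RT 180: heading 180 -> 0
FD 10.4: (0,0) -> (10.4,0) [heading=0, draw]
Final: pos=(10.4,0), heading=0, 1 segment(s) drawn

Start position: (0, 0)
Final position: (10.4, 0)
Distance = 10.4; >= 1e-6 -> NOT closed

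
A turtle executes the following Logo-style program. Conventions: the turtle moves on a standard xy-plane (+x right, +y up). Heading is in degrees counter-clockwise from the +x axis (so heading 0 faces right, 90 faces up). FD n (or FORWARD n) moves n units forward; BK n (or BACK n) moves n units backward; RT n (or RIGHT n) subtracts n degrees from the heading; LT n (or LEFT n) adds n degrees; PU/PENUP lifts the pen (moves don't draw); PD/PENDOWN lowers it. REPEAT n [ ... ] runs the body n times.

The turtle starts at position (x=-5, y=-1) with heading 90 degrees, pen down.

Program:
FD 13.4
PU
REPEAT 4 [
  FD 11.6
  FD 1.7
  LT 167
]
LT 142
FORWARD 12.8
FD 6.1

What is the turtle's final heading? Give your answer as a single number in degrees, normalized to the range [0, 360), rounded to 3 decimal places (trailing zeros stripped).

Executing turtle program step by step:
Start: pos=(-5,-1), heading=90, pen down
FD 13.4: (-5,-1) -> (-5,12.4) [heading=90, draw]
PU: pen up
REPEAT 4 [
  -- iteration 1/4 --
  FD 11.6: (-5,12.4) -> (-5,24) [heading=90, move]
  FD 1.7: (-5,24) -> (-5,25.7) [heading=90, move]
  LT 167: heading 90 -> 257
  -- iteration 2/4 --
  FD 11.6: (-5,25.7) -> (-7.609,14.397) [heading=257, move]
  FD 1.7: (-7.609,14.397) -> (-7.992,12.741) [heading=257, move]
  LT 167: heading 257 -> 64
  -- iteration 3/4 --
  FD 11.6: (-7.992,12.741) -> (-2.907,23.167) [heading=64, move]
  FD 1.7: (-2.907,23.167) -> (-2.162,24.695) [heading=64, move]
  LT 167: heading 64 -> 231
  -- iteration 4/4 --
  FD 11.6: (-2.162,24.695) -> (-9.462,15.68) [heading=231, move]
  FD 1.7: (-9.462,15.68) -> (-10.531,14.359) [heading=231, move]
  LT 167: heading 231 -> 38
]
LT 142: heading 38 -> 180
FD 12.8: (-10.531,14.359) -> (-23.331,14.359) [heading=180, move]
FD 6.1: (-23.331,14.359) -> (-29.431,14.359) [heading=180, move]
Final: pos=(-29.431,14.359), heading=180, 1 segment(s) drawn

Answer: 180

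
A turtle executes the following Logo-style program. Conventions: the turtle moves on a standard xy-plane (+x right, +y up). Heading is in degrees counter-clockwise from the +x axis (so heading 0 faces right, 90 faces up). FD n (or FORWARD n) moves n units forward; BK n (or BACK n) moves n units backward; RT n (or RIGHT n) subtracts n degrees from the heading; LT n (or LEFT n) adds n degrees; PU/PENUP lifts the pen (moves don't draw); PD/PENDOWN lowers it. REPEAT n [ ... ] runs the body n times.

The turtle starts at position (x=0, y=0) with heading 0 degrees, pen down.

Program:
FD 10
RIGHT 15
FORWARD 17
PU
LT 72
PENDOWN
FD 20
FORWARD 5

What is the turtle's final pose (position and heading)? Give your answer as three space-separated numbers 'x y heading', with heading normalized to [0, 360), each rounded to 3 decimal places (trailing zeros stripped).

Executing turtle program step by step:
Start: pos=(0,0), heading=0, pen down
FD 10: (0,0) -> (10,0) [heading=0, draw]
RT 15: heading 0 -> 345
FD 17: (10,0) -> (26.421,-4.4) [heading=345, draw]
PU: pen up
LT 72: heading 345 -> 57
PD: pen down
FD 20: (26.421,-4.4) -> (37.314,12.373) [heading=57, draw]
FD 5: (37.314,12.373) -> (40.037,16.567) [heading=57, draw]
Final: pos=(40.037,16.567), heading=57, 4 segment(s) drawn

Answer: 40.037 16.567 57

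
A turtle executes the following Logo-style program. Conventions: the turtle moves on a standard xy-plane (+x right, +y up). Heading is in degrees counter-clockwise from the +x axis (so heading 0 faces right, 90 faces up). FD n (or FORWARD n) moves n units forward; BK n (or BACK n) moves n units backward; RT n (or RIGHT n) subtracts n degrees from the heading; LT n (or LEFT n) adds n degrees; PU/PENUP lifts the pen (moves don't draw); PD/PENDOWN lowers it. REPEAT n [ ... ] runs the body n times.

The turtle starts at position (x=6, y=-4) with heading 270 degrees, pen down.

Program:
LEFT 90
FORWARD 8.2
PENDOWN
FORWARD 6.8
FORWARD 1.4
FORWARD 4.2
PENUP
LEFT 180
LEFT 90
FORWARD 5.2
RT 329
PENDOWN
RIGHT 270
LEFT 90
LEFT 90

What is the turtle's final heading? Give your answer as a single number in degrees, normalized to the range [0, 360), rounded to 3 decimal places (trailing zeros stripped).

Answer: 211

Derivation:
Executing turtle program step by step:
Start: pos=(6,-4), heading=270, pen down
LT 90: heading 270 -> 0
FD 8.2: (6,-4) -> (14.2,-4) [heading=0, draw]
PD: pen down
FD 6.8: (14.2,-4) -> (21,-4) [heading=0, draw]
FD 1.4: (21,-4) -> (22.4,-4) [heading=0, draw]
FD 4.2: (22.4,-4) -> (26.6,-4) [heading=0, draw]
PU: pen up
LT 180: heading 0 -> 180
LT 90: heading 180 -> 270
FD 5.2: (26.6,-4) -> (26.6,-9.2) [heading=270, move]
RT 329: heading 270 -> 301
PD: pen down
RT 270: heading 301 -> 31
LT 90: heading 31 -> 121
LT 90: heading 121 -> 211
Final: pos=(26.6,-9.2), heading=211, 4 segment(s) drawn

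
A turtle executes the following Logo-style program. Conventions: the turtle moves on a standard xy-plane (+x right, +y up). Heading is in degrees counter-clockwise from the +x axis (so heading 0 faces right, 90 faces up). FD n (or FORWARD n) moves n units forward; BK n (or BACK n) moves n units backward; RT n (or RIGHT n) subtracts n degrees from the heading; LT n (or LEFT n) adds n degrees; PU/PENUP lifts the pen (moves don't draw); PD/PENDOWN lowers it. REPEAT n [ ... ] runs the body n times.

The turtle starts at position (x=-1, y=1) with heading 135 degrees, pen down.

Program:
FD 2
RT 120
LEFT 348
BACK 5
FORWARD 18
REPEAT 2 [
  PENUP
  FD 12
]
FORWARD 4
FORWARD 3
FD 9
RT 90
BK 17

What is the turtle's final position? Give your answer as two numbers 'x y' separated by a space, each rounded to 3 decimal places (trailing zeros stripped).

Answer: 49.623 22.165

Derivation:
Executing turtle program step by step:
Start: pos=(-1,1), heading=135, pen down
FD 2: (-1,1) -> (-2.414,2.414) [heading=135, draw]
RT 120: heading 135 -> 15
LT 348: heading 15 -> 3
BK 5: (-2.414,2.414) -> (-7.407,2.153) [heading=3, draw]
FD 18: (-7.407,2.153) -> (10.568,3.095) [heading=3, draw]
REPEAT 2 [
  -- iteration 1/2 --
  PU: pen up
  FD 12: (10.568,3.095) -> (22.552,3.723) [heading=3, move]
  -- iteration 2/2 --
  PU: pen up
  FD 12: (22.552,3.723) -> (34.535,4.351) [heading=3, move]
]
FD 4: (34.535,4.351) -> (38.53,4.56) [heading=3, move]
FD 3: (38.53,4.56) -> (41.525,4.717) [heading=3, move]
FD 9: (41.525,4.717) -> (50.513,5.188) [heading=3, move]
RT 90: heading 3 -> 273
BK 17: (50.513,5.188) -> (49.623,22.165) [heading=273, move]
Final: pos=(49.623,22.165), heading=273, 3 segment(s) drawn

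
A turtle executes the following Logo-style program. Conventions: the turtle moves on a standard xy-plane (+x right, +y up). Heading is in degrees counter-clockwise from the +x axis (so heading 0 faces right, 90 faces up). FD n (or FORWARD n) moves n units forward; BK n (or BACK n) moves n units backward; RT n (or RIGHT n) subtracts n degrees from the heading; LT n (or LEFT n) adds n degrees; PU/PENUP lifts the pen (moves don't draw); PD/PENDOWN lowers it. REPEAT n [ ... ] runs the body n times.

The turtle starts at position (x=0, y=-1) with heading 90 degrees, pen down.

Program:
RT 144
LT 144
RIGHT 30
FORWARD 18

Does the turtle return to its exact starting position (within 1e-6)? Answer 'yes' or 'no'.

Executing turtle program step by step:
Start: pos=(0,-1), heading=90, pen down
RT 144: heading 90 -> 306
LT 144: heading 306 -> 90
RT 30: heading 90 -> 60
FD 18: (0,-1) -> (9,14.588) [heading=60, draw]
Final: pos=(9,14.588), heading=60, 1 segment(s) drawn

Start position: (0, -1)
Final position: (9, 14.588)
Distance = 18; >= 1e-6 -> NOT closed

Answer: no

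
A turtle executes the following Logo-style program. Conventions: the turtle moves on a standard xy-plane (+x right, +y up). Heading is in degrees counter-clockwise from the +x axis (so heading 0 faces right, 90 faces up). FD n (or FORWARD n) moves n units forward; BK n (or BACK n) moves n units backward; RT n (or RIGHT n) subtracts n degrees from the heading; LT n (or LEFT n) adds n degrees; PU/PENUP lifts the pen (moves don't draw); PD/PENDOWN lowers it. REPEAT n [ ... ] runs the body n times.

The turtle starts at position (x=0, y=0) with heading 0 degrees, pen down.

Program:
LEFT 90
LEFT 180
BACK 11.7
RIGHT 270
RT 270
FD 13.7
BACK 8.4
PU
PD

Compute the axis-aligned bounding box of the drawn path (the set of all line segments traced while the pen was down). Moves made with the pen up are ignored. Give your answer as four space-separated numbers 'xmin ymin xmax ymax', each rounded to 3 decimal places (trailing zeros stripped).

Executing turtle program step by step:
Start: pos=(0,0), heading=0, pen down
LT 90: heading 0 -> 90
LT 180: heading 90 -> 270
BK 11.7: (0,0) -> (0,11.7) [heading=270, draw]
RT 270: heading 270 -> 0
RT 270: heading 0 -> 90
FD 13.7: (0,11.7) -> (0,25.4) [heading=90, draw]
BK 8.4: (0,25.4) -> (0,17) [heading=90, draw]
PU: pen up
PD: pen down
Final: pos=(0,17), heading=90, 3 segment(s) drawn

Segment endpoints: x in {0, 0, 0, 0}, y in {0, 11.7, 17, 25.4}
xmin=0, ymin=0, xmax=0, ymax=25.4

Answer: 0 0 0 25.4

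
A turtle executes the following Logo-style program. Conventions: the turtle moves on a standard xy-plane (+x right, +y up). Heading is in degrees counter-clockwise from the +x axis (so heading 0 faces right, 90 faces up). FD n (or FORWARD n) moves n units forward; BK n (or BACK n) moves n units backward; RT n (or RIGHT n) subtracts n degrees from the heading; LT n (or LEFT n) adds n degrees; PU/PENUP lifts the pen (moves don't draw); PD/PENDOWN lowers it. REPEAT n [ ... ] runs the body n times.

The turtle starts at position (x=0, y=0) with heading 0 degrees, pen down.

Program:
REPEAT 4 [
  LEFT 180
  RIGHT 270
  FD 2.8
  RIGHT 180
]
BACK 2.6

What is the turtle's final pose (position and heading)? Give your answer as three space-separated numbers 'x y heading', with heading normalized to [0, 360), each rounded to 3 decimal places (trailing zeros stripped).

Executing turtle program step by step:
Start: pos=(0,0), heading=0, pen down
REPEAT 4 [
  -- iteration 1/4 --
  LT 180: heading 0 -> 180
  RT 270: heading 180 -> 270
  FD 2.8: (0,0) -> (0,-2.8) [heading=270, draw]
  RT 180: heading 270 -> 90
  -- iteration 2/4 --
  LT 180: heading 90 -> 270
  RT 270: heading 270 -> 0
  FD 2.8: (0,-2.8) -> (2.8,-2.8) [heading=0, draw]
  RT 180: heading 0 -> 180
  -- iteration 3/4 --
  LT 180: heading 180 -> 0
  RT 270: heading 0 -> 90
  FD 2.8: (2.8,-2.8) -> (2.8,0) [heading=90, draw]
  RT 180: heading 90 -> 270
  -- iteration 4/4 --
  LT 180: heading 270 -> 90
  RT 270: heading 90 -> 180
  FD 2.8: (2.8,0) -> (0,0) [heading=180, draw]
  RT 180: heading 180 -> 0
]
BK 2.6: (0,0) -> (-2.6,0) [heading=0, draw]
Final: pos=(-2.6,0), heading=0, 5 segment(s) drawn

Answer: -2.6 0 0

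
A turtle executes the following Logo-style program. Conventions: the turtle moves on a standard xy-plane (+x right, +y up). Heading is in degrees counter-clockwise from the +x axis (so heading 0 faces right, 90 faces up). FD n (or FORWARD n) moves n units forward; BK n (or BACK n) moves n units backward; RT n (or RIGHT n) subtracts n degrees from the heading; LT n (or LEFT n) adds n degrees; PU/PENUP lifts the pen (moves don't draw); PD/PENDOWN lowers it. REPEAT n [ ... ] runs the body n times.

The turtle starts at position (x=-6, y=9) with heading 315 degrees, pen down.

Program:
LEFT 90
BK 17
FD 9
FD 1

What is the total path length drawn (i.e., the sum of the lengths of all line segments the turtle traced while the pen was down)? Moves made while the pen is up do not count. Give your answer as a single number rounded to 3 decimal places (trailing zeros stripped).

Executing turtle program step by step:
Start: pos=(-6,9), heading=315, pen down
LT 90: heading 315 -> 45
BK 17: (-6,9) -> (-18.021,-3.021) [heading=45, draw]
FD 9: (-18.021,-3.021) -> (-11.657,3.343) [heading=45, draw]
FD 1: (-11.657,3.343) -> (-10.95,4.05) [heading=45, draw]
Final: pos=(-10.95,4.05), heading=45, 3 segment(s) drawn

Segment lengths:
  seg 1: (-6,9) -> (-18.021,-3.021), length = 17
  seg 2: (-18.021,-3.021) -> (-11.657,3.343), length = 9
  seg 3: (-11.657,3.343) -> (-10.95,4.05), length = 1
Total = 27

Answer: 27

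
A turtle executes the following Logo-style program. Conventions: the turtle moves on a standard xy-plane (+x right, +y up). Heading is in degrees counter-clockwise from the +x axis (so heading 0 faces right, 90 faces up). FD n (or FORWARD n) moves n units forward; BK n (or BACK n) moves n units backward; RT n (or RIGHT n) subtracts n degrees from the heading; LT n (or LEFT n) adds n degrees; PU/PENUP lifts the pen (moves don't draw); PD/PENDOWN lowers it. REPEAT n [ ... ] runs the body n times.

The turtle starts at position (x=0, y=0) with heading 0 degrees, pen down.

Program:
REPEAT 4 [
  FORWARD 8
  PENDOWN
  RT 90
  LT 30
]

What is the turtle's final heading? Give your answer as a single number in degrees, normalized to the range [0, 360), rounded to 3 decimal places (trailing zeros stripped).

Answer: 120

Derivation:
Executing turtle program step by step:
Start: pos=(0,0), heading=0, pen down
REPEAT 4 [
  -- iteration 1/4 --
  FD 8: (0,0) -> (8,0) [heading=0, draw]
  PD: pen down
  RT 90: heading 0 -> 270
  LT 30: heading 270 -> 300
  -- iteration 2/4 --
  FD 8: (8,0) -> (12,-6.928) [heading=300, draw]
  PD: pen down
  RT 90: heading 300 -> 210
  LT 30: heading 210 -> 240
  -- iteration 3/4 --
  FD 8: (12,-6.928) -> (8,-13.856) [heading=240, draw]
  PD: pen down
  RT 90: heading 240 -> 150
  LT 30: heading 150 -> 180
  -- iteration 4/4 --
  FD 8: (8,-13.856) -> (0,-13.856) [heading=180, draw]
  PD: pen down
  RT 90: heading 180 -> 90
  LT 30: heading 90 -> 120
]
Final: pos=(0,-13.856), heading=120, 4 segment(s) drawn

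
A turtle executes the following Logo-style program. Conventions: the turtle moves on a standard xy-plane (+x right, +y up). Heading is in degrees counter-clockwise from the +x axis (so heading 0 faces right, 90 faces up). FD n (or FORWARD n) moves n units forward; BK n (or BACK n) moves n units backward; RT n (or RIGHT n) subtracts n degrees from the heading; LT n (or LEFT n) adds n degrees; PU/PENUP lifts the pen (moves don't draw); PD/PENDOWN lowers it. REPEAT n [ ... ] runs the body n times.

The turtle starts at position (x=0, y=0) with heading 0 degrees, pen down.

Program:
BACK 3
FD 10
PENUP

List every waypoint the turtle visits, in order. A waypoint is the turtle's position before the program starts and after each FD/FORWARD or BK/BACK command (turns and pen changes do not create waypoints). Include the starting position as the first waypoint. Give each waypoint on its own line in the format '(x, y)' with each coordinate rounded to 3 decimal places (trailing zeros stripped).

Executing turtle program step by step:
Start: pos=(0,0), heading=0, pen down
BK 3: (0,0) -> (-3,0) [heading=0, draw]
FD 10: (-3,0) -> (7,0) [heading=0, draw]
PU: pen up
Final: pos=(7,0), heading=0, 2 segment(s) drawn
Waypoints (3 total):
(0, 0)
(-3, 0)
(7, 0)

Answer: (0, 0)
(-3, 0)
(7, 0)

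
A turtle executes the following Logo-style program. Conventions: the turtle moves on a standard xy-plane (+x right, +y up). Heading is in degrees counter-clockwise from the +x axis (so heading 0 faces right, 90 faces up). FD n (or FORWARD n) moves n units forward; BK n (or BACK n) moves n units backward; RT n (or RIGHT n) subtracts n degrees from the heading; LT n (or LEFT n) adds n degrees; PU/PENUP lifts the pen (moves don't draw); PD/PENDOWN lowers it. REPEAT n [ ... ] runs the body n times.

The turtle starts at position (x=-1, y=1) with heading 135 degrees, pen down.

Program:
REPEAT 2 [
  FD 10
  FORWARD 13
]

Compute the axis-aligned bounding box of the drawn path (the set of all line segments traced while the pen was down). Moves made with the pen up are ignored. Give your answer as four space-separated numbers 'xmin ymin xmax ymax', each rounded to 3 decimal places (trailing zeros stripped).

Answer: -33.527 1 -1 33.527

Derivation:
Executing turtle program step by step:
Start: pos=(-1,1), heading=135, pen down
REPEAT 2 [
  -- iteration 1/2 --
  FD 10: (-1,1) -> (-8.071,8.071) [heading=135, draw]
  FD 13: (-8.071,8.071) -> (-17.263,17.263) [heading=135, draw]
  -- iteration 2/2 --
  FD 10: (-17.263,17.263) -> (-24.335,24.335) [heading=135, draw]
  FD 13: (-24.335,24.335) -> (-33.527,33.527) [heading=135, draw]
]
Final: pos=(-33.527,33.527), heading=135, 4 segment(s) drawn

Segment endpoints: x in {-33.527, -24.335, -17.263, -8.071, -1}, y in {1, 8.071, 17.263, 24.335, 33.527}
xmin=-33.527, ymin=1, xmax=-1, ymax=33.527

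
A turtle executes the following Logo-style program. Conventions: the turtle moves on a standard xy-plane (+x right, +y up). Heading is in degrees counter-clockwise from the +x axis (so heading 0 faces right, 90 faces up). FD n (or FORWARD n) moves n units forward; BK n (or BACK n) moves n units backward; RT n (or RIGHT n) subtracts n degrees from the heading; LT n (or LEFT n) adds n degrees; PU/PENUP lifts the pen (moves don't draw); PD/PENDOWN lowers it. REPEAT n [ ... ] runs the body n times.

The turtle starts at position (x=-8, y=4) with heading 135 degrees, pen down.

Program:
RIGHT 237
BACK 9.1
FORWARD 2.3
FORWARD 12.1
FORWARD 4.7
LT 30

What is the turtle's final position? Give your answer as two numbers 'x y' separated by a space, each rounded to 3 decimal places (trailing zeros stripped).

Answer: -10.079 -5.781

Derivation:
Executing turtle program step by step:
Start: pos=(-8,4), heading=135, pen down
RT 237: heading 135 -> 258
BK 9.1: (-8,4) -> (-6.108,12.901) [heading=258, draw]
FD 2.3: (-6.108,12.901) -> (-6.586,10.651) [heading=258, draw]
FD 12.1: (-6.586,10.651) -> (-9.102,-1.184) [heading=258, draw]
FD 4.7: (-9.102,-1.184) -> (-10.079,-5.781) [heading=258, draw]
LT 30: heading 258 -> 288
Final: pos=(-10.079,-5.781), heading=288, 4 segment(s) drawn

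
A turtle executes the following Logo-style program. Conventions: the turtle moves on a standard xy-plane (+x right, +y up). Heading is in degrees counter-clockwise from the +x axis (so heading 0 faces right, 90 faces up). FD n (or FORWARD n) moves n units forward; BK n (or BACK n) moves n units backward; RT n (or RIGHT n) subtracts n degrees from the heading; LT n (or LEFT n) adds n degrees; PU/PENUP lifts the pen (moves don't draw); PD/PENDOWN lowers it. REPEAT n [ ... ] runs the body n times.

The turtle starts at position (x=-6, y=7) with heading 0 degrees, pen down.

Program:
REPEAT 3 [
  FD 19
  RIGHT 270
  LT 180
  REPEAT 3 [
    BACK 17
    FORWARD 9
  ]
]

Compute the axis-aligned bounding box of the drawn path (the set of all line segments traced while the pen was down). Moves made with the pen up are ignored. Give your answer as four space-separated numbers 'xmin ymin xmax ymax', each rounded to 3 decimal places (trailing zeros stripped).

Answer: -6 -21 46 40

Derivation:
Executing turtle program step by step:
Start: pos=(-6,7), heading=0, pen down
REPEAT 3 [
  -- iteration 1/3 --
  FD 19: (-6,7) -> (13,7) [heading=0, draw]
  RT 270: heading 0 -> 90
  LT 180: heading 90 -> 270
  REPEAT 3 [
    -- iteration 1/3 --
    BK 17: (13,7) -> (13,24) [heading=270, draw]
    FD 9: (13,24) -> (13,15) [heading=270, draw]
    -- iteration 2/3 --
    BK 17: (13,15) -> (13,32) [heading=270, draw]
    FD 9: (13,32) -> (13,23) [heading=270, draw]
    -- iteration 3/3 --
    BK 17: (13,23) -> (13,40) [heading=270, draw]
    FD 9: (13,40) -> (13,31) [heading=270, draw]
  ]
  -- iteration 2/3 --
  FD 19: (13,31) -> (13,12) [heading=270, draw]
  RT 270: heading 270 -> 0
  LT 180: heading 0 -> 180
  REPEAT 3 [
    -- iteration 1/3 --
    BK 17: (13,12) -> (30,12) [heading=180, draw]
    FD 9: (30,12) -> (21,12) [heading=180, draw]
    -- iteration 2/3 --
    BK 17: (21,12) -> (38,12) [heading=180, draw]
    FD 9: (38,12) -> (29,12) [heading=180, draw]
    -- iteration 3/3 --
    BK 17: (29,12) -> (46,12) [heading=180, draw]
    FD 9: (46,12) -> (37,12) [heading=180, draw]
  ]
  -- iteration 3/3 --
  FD 19: (37,12) -> (18,12) [heading=180, draw]
  RT 270: heading 180 -> 270
  LT 180: heading 270 -> 90
  REPEAT 3 [
    -- iteration 1/3 --
    BK 17: (18,12) -> (18,-5) [heading=90, draw]
    FD 9: (18,-5) -> (18,4) [heading=90, draw]
    -- iteration 2/3 --
    BK 17: (18,4) -> (18,-13) [heading=90, draw]
    FD 9: (18,-13) -> (18,-4) [heading=90, draw]
    -- iteration 3/3 --
    BK 17: (18,-4) -> (18,-21) [heading=90, draw]
    FD 9: (18,-21) -> (18,-12) [heading=90, draw]
  ]
]
Final: pos=(18,-12), heading=90, 21 segment(s) drawn

Segment endpoints: x in {-6, 13, 13, 13, 13, 18, 18, 18, 18, 21, 29, 30, 37, 38, 46}, y in {-21, -13, -12, -5, -4, 4, 7, 12, 12, 12, 15, 23, 24, 31, 32, 40}
xmin=-6, ymin=-21, xmax=46, ymax=40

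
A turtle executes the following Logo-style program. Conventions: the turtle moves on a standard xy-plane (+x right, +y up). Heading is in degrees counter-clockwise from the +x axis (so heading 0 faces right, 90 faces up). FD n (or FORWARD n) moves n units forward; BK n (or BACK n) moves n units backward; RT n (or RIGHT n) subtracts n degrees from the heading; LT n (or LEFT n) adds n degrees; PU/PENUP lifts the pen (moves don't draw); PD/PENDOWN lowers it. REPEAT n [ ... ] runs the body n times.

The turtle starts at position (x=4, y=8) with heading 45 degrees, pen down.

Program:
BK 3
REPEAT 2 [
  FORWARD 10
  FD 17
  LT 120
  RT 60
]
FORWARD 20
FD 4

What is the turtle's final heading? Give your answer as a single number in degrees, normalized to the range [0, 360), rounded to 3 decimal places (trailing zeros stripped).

Answer: 165

Derivation:
Executing turtle program step by step:
Start: pos=(4,8), heading=45, pen down
BK 3: (4,8) -> (1.879,5.879) [heading=45, draw]
REPEAT 2 [
  -- iteration 1/2 --
  FD 10: (1.879,5.879) -> (8.95,12.95) [heading=45, draw]
  FD 17: (8.95,12.95) -> (20.971,24.971) [heading=45, draw]
  LT 120: heading 45 -> 165
  RT 60: heading 165 -> 105
  -- iteration 2/2 --
  FD 10: (20.971,24.971) -> (18.382,34.63) [heading=105, draw]
  FD 17: (18.382,34.63) -> (13.982,51.051) [heading=105, draw]
  LT 120: heading 105 -> 225
  RT 60: heading 225 -> 165
]
FD 20: (13.982,51.051) -> (-5.336,56.227) [heading=165, draw]
FD 4: (-5.336,56.227) -> (-9.2,57.262) [heading=165, draw]
Final: pos=(-9.2,57.262), heading=165, 7 segment(s) drawn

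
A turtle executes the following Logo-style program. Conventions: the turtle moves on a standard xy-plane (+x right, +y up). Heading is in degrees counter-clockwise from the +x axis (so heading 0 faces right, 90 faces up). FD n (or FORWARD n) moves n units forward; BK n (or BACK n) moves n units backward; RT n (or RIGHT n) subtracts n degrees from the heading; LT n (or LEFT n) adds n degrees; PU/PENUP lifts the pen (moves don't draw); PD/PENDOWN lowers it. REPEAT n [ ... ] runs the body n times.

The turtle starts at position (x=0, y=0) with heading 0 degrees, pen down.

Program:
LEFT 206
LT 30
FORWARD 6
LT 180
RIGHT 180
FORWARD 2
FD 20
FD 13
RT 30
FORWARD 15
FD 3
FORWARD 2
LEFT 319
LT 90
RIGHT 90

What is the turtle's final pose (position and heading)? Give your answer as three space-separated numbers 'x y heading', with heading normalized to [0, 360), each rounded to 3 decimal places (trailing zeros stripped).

Executing turtle program step by step:
Start: pos=(0,0), heading=0, pen down
LT 206: heading 0 -> 206
LT 30: heading 206 -> 236
FD 6: (0,0) -> (-3.355,-4.974) [heading=236, draw]
LT 180: heading 236 -> 56
RT 180: heading 56 -> 236
FD 2: (-3.355,-4.974) -> (-4.474,-6.632) [heading=236, draw]
FD 20: (-4.474,-6.632) -> (-15.657,-23.213) [heading=236, draw]
FD 13: (-15.657,-23.213) -> (-22.927,-33.991) [heading=236, draw]
RT 30: heading 236 -> 206
FD 15: (-22.927,-33.991) -> (-36.409,-40.566) [heading=206, draw]
FD 3: (-36.409,-40.566) -> (-39.105,-41.881) [heading=206, draw]
FD 2: (-39.105,-41.881) -> (-40.903,-42.758) [heading=206, draw]
LT 319: heading 206 -> 165
LT 90: heading 165 -> 255
RT 90: heading 255 -> 165
Final: pos=(-40.903,-42.758), heading=165, 7 segment(s) drawn

Answer: -40.903 -42.758 165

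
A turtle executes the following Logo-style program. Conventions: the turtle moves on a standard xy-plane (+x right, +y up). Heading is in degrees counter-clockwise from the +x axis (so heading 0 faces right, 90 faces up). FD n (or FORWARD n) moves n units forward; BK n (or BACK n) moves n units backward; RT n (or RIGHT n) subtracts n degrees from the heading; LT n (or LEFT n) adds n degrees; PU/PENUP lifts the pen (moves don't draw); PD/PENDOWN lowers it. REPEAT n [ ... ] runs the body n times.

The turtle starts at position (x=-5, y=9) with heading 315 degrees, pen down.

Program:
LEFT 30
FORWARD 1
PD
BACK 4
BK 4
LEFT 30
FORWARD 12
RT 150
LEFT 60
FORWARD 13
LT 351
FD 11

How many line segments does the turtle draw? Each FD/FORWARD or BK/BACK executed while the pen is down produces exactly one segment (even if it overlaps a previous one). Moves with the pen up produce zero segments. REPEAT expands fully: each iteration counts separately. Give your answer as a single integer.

Executing turtle program step by step:
Start: pos=(-5,9), heading=315, pen down
LT 30: heading 315 -> 345
FD 1: (-5,9) -> (-4.034,8.741) [heading=345, draw]
PD: pen down
BK 4: (-4.034,8.741) -> (-7.898,9.776) [heading=345, draw]
BK 4: (-7.898,9.776) -> (-11.761,10.812) [heading=345, draw]
LT 30: heading 345 -> 15
FD 12: (-11.761,10.812) -> (-0.17,13.918) [heading=15, draw]
RT 150: heading 15 -> 225
LT 60: heading 225 -> 285
FD 13: (-0.17,13.918) -> (3.194,1.361) [heading=285, draw]
LT 351: heading 285 -> 276
FD 11: (3.194,1.361) -> (4.344,-9.579) [heading=276, draw]
Final: pos=(4.344,-9.579), heading=276, 6 segment(s) drawn
Segments drawn: 6

Answer: 6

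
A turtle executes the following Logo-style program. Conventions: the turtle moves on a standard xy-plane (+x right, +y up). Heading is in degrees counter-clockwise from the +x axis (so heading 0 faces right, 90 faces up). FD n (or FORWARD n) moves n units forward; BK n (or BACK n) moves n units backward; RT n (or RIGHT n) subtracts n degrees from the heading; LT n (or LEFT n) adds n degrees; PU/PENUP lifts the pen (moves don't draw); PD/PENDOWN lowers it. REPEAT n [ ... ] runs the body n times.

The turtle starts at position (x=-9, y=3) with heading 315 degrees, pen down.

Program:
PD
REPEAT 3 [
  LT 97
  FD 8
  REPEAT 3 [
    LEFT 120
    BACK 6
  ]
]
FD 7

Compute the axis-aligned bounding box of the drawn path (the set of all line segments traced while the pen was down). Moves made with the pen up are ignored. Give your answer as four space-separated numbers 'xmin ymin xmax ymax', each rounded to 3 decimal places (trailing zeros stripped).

Answer: -20.153 -0.279 1.867 19.423

Derivation:
Executing turtle program step by step:
Start: pos=(-9,3), heading=315, pen down
PD: pen down
REPEAT 3 [
  -- iteration 1/3 --
  LT 97: heading 315 -> 52
  FD 8: (-9,3) -> (-4.075,9.304) [heading=52, draw]
  REPEAT 3 [
    -- iteration 1/3 --
    LT 120: heading 52 -> 172
    BK 6: (-4.075,9.304) -> (1.867,8.469) [heading=172, draw]
    -- iteration 2/3 --
    LT 120: heading 172 -> 292
    BK 6: (1.867,8.469) -> (-0.381,14.032) [heading=292, draw]
    -- iteration 3/3 --
    LT 120: heading 292 -> 52
    BK 6: (-0.381,14.032) -> (-4.075,9.304) [heading=52, draw]
  ]
  -- iteration 2/3 --
  LT 97: heading 52 -> 149
  FD 8: (-4.075,9.304) -> (-10.932,13.424) [heading=149, draw]
  REPEAT 3 [
    -- iteration 1/3 --
    LT 120: heading 149 -> 269
    BK 6: (-10.932,13.424) -> (-10.827,19.423) [heading=269, draw]
    -- iteration 2/3 --
    LT 120: heading 269 -> 29
    BK 6: (-10.827,19.423) -> (-16.075,16.515) [heading=29, draw]
    -- iteration 3/3 --
    LT 120: heading 29 -> 149
    BK 6: (-16.075,16.515) -> (-10.932,13.424) [heading=149, draw]
  ]
  -- iteration 3/3 --
  LT 97: heading 149 -> 246
  FD 8: (-10.932,13.424) -> (-14.186,6.116) [heading=246, draw]
  REPEAT 3 [
    -- iteration 1/3 --
    LT 120: heading 246 -> 6
    BK 6: (-14.186,6.116) -> (-20.153,5.489) [heading=6, draw]
    -- iteration 2/3 --
    LT 120: heading 6 -> 126
    BK 6: (-20.153,5.489) -> (-16.626,0.635) [heading=126, draw]
    -- iteration 3/3 --
    LT 120: heading 126 -> 246
    BK 6: (-16.626,0.635) -> (-14.186,6.116) [heading=246, draw]
  ]
]
FD 7: (-14.186,6.116) -> (-17.033,-0.279) [heading=246, draw]
Final: pos=(-17.033,-0.279), heading=246, 13 segment(s) drawn

Segment endpoints: x in {-20.153, -17.033, -16.626, -16.075, -14.186, -14.186, -10.932, -10.932, -10.827, -9, -4.075, -4.075, -0.381, 1.867}, y in {-0.279, 0.635, 3, 5.489, 6.116, 8.469, 9.304, 9.304, 13.424, 13.424, 14.032, 16.515, 19.423}
xmin=-20.153, ymin=-0.279, xmax=1.867, ymax=19.423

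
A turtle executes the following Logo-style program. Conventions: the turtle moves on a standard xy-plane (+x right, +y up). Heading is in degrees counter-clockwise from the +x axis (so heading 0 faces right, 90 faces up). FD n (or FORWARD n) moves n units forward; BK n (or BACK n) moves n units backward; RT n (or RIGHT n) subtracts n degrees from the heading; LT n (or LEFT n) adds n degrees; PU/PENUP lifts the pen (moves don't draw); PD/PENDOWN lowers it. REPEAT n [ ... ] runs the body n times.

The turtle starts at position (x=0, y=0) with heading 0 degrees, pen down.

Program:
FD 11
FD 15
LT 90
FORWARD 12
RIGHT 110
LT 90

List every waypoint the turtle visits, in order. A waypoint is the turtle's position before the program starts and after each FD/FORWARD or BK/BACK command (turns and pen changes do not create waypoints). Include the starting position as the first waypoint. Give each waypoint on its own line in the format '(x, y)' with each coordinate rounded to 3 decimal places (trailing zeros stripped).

Answer: (0, 0)
(11, 0)
(26, 0)
(26, 12)

Derivation:
Executing turtle program step by step:
Start: pos=(0,0), heading=0, pen down
FD 11: (0,0) -> (11,0) [heading=0, draw]
FD 15: (11,0) -> (26,0) [heading=0, draw]
LT 90: heading 0 -> 90
FD 12: (26,0) -> (26,12) [heading=90, draw]
RT 110: heading 90 -> 340
LT 90: heading 340 -> 70
Final: pos=(26,12), heading=70, 3 segment(s) drawn
Waypoints (4 total):
(0, 0)
(11, 0)
(26, 0)
(26, 12)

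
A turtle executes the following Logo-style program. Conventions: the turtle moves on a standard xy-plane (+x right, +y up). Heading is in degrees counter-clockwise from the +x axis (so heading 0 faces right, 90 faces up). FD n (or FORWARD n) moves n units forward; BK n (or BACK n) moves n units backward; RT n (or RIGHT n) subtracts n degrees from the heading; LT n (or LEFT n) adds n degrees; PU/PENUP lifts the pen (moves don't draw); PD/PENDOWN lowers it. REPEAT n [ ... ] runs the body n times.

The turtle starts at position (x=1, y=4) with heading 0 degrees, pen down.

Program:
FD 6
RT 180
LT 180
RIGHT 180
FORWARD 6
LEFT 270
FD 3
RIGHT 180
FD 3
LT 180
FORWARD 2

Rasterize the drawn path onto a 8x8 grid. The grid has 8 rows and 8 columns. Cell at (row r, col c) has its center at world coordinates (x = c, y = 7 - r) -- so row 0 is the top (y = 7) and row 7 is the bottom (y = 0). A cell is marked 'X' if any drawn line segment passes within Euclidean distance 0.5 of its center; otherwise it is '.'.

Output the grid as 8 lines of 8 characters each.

Segment 0: (1,4) -> (7,4)
Segment 1: (7,4) -> (1,4)
Segment 2: (1,4) -> (1,7)
Segment 3: (1,7) -> (1,4)
Segment 4: (1,4) -> (1,6)

Answer: .X......
.X......
.X......
.XXXXXXX
........
........
........
........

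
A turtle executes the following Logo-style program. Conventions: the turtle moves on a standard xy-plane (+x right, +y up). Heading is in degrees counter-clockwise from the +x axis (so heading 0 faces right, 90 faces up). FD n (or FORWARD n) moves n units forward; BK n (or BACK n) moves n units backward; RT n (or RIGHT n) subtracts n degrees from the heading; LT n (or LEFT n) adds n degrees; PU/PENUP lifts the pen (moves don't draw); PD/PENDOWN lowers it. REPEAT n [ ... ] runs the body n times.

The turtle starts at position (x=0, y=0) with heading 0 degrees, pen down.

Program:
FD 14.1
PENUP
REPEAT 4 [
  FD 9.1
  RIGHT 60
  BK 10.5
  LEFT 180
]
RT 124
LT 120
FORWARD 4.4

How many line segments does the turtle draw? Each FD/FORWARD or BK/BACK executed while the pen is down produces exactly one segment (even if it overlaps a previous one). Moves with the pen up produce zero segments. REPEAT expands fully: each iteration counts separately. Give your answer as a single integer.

Executing turtle program step by step:
Start: pos=(0,0), heading=0, pen down
FD 14.1: (0,0) -> (14.1,0) [heading=0, draw]
PU: pen up
REPEAT 4 [
  -- iteration 1/4 --
  FD 9.1: (14.1,0) -> (23.2,0) [heading=0, move]
  RT 60: heading 0 -> 300
  BK 10.5: (23.2,0) -> (17.95,9.093) [heading=300, move]
  LT 180: heading 300 -> 120
  -- iteration 2/4 --
  FD 9.1: (17.95,9.093) -> (13.4,16.974) [heading=120, move]
  RT 60: heading 120 -> 60
  BK 10.5: (13.4,16.974) -> (8.15,7.881) [heading=60, move]
  LT 180: heading 60 -> 240
  -- iteration 3/4 --
  FD 9.1: (8.15,7.881) -> (3.6,0) [heading=240, move]
  RT 60: heading 240 -> 180
  BK 10.5: (3.6,0) -> (14.1,0) [heading=180, move]
  LT 180: heading 180 -> 0
  -- iteration 4/4 --
  FD 9.1: (14.1,0) -> (23.2,0) [heading=0, move]
  RT 60: heading 0 -> 300
  BK 10.5: (23.2,0) -> (17.95,9.093) [heading=300, move]
  LT 180: heading 300 -> 120
]
RT 124: heading 120 -> 356
LT 120: heading 356 -> 116
FD 4.4: (17.95,9.093) -> (16.021,13.048) [heading=116, move]
Final: pos=(16.021,13.048), heading=116, 1 segment(s) drawn
Segments drawn: 1

Answer: 1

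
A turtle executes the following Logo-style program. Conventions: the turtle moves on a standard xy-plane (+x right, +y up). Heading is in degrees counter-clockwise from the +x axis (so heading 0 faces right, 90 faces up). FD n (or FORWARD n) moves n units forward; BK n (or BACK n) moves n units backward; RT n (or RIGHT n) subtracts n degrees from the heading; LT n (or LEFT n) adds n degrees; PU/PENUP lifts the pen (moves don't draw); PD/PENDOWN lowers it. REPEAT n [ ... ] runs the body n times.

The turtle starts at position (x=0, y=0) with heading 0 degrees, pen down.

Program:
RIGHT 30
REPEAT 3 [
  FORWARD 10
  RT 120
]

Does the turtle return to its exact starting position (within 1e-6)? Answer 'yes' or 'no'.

Executing turtle program step by step:
Start: pos=(0,0), heading=0, pen down
RT 30: heading 0 -> 330
REPEAT 3 [
  -- iteration 1/3 --
  FD 10: (0,0) -> (8.66,-5) [heading=330, draw]
  RT 120: heading 330 -> 210
  -- iteration 2/3 --
  FD 10: (8.66,-5) -> (0,-10) [heading=210, draw]
  RT 120: heading 210 -> 90
  -- iteration 3/3 --
  FD 10: (0,-10) -> (0,0) [heading=90, draw]
  RT 120: heading 90 -> 330
]
Final: pos=(0,0), heading=330, 3 segment(s) drawn

Start position: (0, 0)
Final position: (0, 0)
Distance = 0; < 1e-6 -> CLOSED

Answer: yes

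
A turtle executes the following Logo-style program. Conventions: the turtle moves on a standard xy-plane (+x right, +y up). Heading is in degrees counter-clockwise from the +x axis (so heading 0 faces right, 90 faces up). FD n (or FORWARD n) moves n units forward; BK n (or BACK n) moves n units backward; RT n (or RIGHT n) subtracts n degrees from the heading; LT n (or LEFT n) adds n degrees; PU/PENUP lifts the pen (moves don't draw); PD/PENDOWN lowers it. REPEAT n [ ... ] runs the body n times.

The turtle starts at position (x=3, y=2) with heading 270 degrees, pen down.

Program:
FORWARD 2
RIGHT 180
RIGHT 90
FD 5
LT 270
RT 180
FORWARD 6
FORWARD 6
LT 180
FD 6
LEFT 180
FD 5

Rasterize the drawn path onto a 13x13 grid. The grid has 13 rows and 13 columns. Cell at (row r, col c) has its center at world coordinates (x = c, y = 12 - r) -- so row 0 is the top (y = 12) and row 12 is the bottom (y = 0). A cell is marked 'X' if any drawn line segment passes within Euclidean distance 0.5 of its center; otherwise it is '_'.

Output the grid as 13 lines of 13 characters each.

Segment 0: (3,2) -> (3,0)
Segment 1: (3,0) -> (8,0)
Segment 2: (8,0) -> (8,6)
Segment 3: (8,6) -> (8,12)
Segment 4: (8,12) -> (8,6)
Segment 5: (8,6) -> (8,11)

Answer: ________X____
________X____
________X____
________X____
________X____
________X____
________X____
________X____
________X____
________X____
___X____X____
___X____X____
___XXXXXX____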